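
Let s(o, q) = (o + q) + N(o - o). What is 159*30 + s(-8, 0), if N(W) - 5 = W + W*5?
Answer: 4767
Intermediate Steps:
N(W) = 5 + 6*W (N(W) = 5 + (W + W*5) = 5 + (W + 5*W) = 5 + 6*W)
s(o, q) = 5 + o + q (s(o, q) = (o + q) + (5 + 6*(o - o)) = (o + q) + (5 + 6*0) = (o + q) + (5 + 0) = (o + q) + 5 = 5 + o + q)
159*30 + s(-8, 0) = 159*30 + (5 - 8 + 0) = 4770 - 3 = 4767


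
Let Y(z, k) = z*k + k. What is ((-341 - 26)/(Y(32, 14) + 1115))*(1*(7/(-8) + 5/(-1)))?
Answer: 17249/12616 ≈ 1.3672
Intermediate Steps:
Y(z, k) = k + k*z (Y(z, k) = k*z + k = k + k*z)
((-341 - 26)/(Y(32, 14) + 1115))*(1*(7/(-8) + 5/(-1))) = ((-341 - 26)/(14*(1 + 32) + 1115))*(1*(7/(-8) + 5/(-1))) = (-367/(14*33 + 1115))*(1*(7*(-⅛) + 5*(-1))) = (-367/(462 + 1115))*(1*(-7/8 - 5)) = (-367/1577)*(1*(-47/8)) = -367*1/1577*(-47/8) = -367/1577*(-47/8) = 17249/12616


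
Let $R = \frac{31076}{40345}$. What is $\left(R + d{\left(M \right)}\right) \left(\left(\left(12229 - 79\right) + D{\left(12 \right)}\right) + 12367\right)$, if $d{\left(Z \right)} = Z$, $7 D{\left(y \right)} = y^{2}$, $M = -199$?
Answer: $- \frac{1373688161777}{282415} \approx -4.8641 \cdot 10^{6}$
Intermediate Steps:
$D{\left(y \right)} = \frac{y^{2}}{7}$
$R = \frac{31076}{40345}$ ($R = 31076 \cdot \frac{1}{40345} = \frac{31076}{40345} \approx 0.77026$)
$\left(R + d{\left(M \right)}\right) \left(\left(\left(12229 - 79\right) + D{\left(12 \right)}\right) + 12367\right) = \left(\frac{31076}{40345} - 199\right) \left(\left(\left(12229 - 79\right) + \frac{12^{2}}{7}\right) + 12367\right) = - \frac{7997579 \left(\left(12150 + \frac{1}{7} \cdot 144\right) + 12367\right)}{40345} = - \frac{7997579 \left(\left(12150 + \frac{144}{7}\right) + 12367\right)}{40345} = - \frac{7997579 \left(\frac{85194}{7} + 12367\right)}{40345} = \left(- \frac{7997579}{40345}\right) \frac{171763}{7} = - \frac{1373688161777}{282415}$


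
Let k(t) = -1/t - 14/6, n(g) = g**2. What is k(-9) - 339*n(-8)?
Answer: -195284/9 ≈ -21698.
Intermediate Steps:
k(t) = -7/3 - 1/t (k(t) = -1/t - 14*1/6 = -1/t - 7/3 = -7/3 - 1/t)
k(-9) - 339*n(-8) = (-7/3 - 1/(-9)) - 339*(-8)**2 = (-7/3 - 1*(-1/9)) - 339*64 = (-7/3 + 1/9) - 21696 = -20/9 - 21696 = -195284/9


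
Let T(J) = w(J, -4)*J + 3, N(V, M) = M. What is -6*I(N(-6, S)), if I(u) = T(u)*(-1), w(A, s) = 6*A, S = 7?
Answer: 1782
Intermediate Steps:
T(J) = 3 + 6*J² (T(J) = (6*J)*J + 3 = 6*J² + 3 = 3 + 6*J²)
I(u) = -3 - 6*u² (I(u) = (3 + 6*u²)*(-1) = -3 - 6*u²)
-6*I(N(-6, S)) = -6*(-3 - 6*7²) = -6*(-3 - 6*49) = -6*(-3 - 294) = -6*(-297) = 1782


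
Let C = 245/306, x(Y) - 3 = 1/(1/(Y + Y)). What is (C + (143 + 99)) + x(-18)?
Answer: 64199/306 ≈ 209.80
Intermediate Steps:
x(Y) = 3 + 2*Y (x(Y) = 3 + 1/(1/(Y + Y)) = 3 + 1/(1/(2*Y)) = 3 + 2*Y)
C = 245/306 (C = 245*(1/306) = 245/306 ≈ 0.80065)
(C + (143 + 99)) + x(-18) = (245/306 + (143 + 99)) + (3 + 2*(-18)) = (245/306 + 242) + (3 - 36) = 74297/306 - 33 = 64199/306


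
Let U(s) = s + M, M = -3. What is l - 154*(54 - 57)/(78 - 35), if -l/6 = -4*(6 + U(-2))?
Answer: 1494/43 ≈ 34.744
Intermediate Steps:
U(s) = -3 + s (U(s) = s - 3 = -3 + s)
l = 24 (l = -(-24)*(6 + (-3 - 2)) = -(-24)*(6 - 5) = -(-24) = -6*(-4) = 24)
l - 154*(54 - 57)/(78 - 35) = 24 - 154*(54 - 57)/(78 - 35) = 24 - (-462)/43 = 24 - 154*(-3/43) = 24 + 462/43 = 1494/43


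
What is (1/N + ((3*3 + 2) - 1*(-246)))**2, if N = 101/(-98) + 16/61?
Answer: 1379269382929/21095649 ≈ 65382.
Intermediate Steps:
N = -4593/5978 (N = 101*(-1/98) + 16*(1/61) = -101/98 + 16/61 = -4593/5978 ≈ -0.76832)
(1/N + ((3*3 + 2) - 1*(-246)))**2 = (1/(-4593/5978) + ((3*3 + 2) - 1*(-246)))**2 = (-5978/4593 + ((9 + 2) + 246))**2 = (-5978/4593 + (11 + 246))**2 = (-5978/4593 + 257)**2 = (1174423/4593)**2 = 1379269382929/21095649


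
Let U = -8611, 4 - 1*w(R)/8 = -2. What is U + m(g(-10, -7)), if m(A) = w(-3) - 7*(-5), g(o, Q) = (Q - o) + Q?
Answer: -8528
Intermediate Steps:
w(R) = 48 (w(R) = 32 - 8*(-2) = 32 + 16 = 48)
g(o, Q) = -o + 2*Q
m(A) = 83 (m(A) = 48 - 7*(-5) = 48 + 35 = 83)
U + m(g(-10, -7)) = -8611 + 83 = -8528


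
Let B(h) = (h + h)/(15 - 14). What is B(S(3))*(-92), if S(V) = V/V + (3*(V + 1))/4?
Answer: -736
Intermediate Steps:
S(V) = 7/4 + 3*V/4 (S(V) = 1 + (3*(1 + V))*(1/4) = 1 + (3 + 3*V)*(1/4) = 1 + (3/4 + 3*V/4) = 7/4 + 3*V/4)
B(h) = 2*h (B(h) = (2*h)/1 = (2*h)*1 = 2*h)
B(S(3))*(-92) = (2*(7/4 + (3/4)*3))*(-92) = (2*(7/4 + 9/4))*(-92) = (2*4)*(-92) = 8*(-92) = -736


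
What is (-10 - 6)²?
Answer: 256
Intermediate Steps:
(-10 - 6)² = (-16)² = 256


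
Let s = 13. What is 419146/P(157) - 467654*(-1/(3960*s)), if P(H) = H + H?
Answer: 493738169/367380 ≈ 1343.9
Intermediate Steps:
P(H) = 2*H
419146/P(157) - 467654*(-1/(3960*s)) = 419146/((2*157)) - 467654/(13*(-3960)) = 419146/314 - 467654/(-51480) = 419146*(1/314) - 467654*(-1/51480) = 209573/157 + 21257/2340 = 493738169/367380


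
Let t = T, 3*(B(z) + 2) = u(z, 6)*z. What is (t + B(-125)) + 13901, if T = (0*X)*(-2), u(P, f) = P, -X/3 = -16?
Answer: 57322/3 ≈ 19107.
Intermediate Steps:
X = 48 (X = -3*(-16) = 48)
B(z) = -2 + z²/3 (B(z) = -2 + (z*z)/3 = -2 + z²/3)
T = 0 (T = (0*48)*(-2) = 0*(-2) = 0)
t = 0
(t + B(-125)) + 13901 = (0 + (-2 + (⅓)*(-125)²)) + 13901 = (0 + (-2 + (⅓)*15625)) + 13901 = (0 + (-2 + 15625/3)) + 13901 = (0 + 15619/3) + 13901 = 15619/3 + 13901 = 57322/3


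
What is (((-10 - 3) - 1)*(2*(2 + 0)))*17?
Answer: -952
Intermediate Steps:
(((-10 - 3) - 1)*(2*(2 + 0)))*17 = ((-13 - 1)*(2*2))*17 = -14*4*17 = -56*17 = -952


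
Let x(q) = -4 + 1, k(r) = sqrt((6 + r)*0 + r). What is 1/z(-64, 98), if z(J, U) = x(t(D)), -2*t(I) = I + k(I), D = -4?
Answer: -1/3 ≈ -0.33333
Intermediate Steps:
k(r) = sqrt(r) (k(r) = sqrt(0 + r) = sqrt(r))
t(I) = -I/2 - sqrt(I)/2 (t(I) = -(I + sqrt(I))/2 = -I/2 - sqrt(I)/2)
x(q) = -3
z(J, U) = -3
1/z(-64, 98) = 1/(-3) = -1/3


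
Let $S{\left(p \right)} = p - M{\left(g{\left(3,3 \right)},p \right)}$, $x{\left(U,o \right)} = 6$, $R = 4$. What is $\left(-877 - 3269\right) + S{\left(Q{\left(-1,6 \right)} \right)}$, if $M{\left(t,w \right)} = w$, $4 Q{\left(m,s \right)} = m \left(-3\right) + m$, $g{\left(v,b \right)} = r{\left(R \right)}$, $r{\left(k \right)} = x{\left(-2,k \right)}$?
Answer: $-4146$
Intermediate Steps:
$r{\left(k \right)} = 6$
$g{\left(v,b \right)} = 6$
$Q{\left(m,s \right)} = - \frac{m}{2}$ ($Q{\left(m,s \right)} = \frac{m \left(-3\right) + m}{4} = \frac{- 3 m + m}{4} = \frac{\left(-2\right) m}{4} = - \frac{m}{2}$)
$S{\left(p \right)} = 0$ ($S{\left(p \right)} = p - p = 0$)
$\left(-877 - 3269\right) + S{\left(Q{\left(-1,6 \right)} \right)} = \left(-877 - 3269\right) + 0 = -4146 + 0 = -4146$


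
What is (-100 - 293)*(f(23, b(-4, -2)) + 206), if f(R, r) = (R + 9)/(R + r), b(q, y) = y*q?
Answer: -2522274/31 ≈ -81364.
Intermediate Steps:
b(q, y) = q*y
f(R, r) = (9 + R)/(R + r)
(-100 - 293)*(f(23, b(-4, -2)) + 206) = (-100 - 293)*((9 + 23)/(23 - 4*(-2)) + 206) = -393*(32/(23 + 8) + 206) = -393*(32/31 + 206) = -393*6418/31 = -2522274/31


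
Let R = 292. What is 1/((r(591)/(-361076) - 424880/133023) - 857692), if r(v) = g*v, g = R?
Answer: -12007853187/10299083708168413 ≈ -1.1659e-6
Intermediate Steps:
g = 292
r(v) = 292*v
1/((r(591)/(-361076) - 424880/133023) - 857692) = 1/(((292*591)/(-361076) - 424880/133023) - 857692) = 1/((172572*(-1/361076) - 424880*1/133023) - 857692) = 1/((-43143/90269 - 424880/133023) - 857692) = 1/(-44092504009/12007853187 - 857692) = 1/(-10299083708168413/12007853187) = -12007853187/10299083708168413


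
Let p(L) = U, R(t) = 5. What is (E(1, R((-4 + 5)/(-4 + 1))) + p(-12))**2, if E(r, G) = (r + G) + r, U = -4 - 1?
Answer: 4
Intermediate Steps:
U = -5
p(L) = -5
E(r, G) = G + 2*r (E(r, G) = (G + r) + r = G + 2*r)
(E(1, R((-4 + 5)/(-4 + 1))) + p(-12))**2 = ((5 + 2*1) - 5)**2 = ((5 + 2) - 5)**2 = (7 - 5)**2 = 2**2 = 4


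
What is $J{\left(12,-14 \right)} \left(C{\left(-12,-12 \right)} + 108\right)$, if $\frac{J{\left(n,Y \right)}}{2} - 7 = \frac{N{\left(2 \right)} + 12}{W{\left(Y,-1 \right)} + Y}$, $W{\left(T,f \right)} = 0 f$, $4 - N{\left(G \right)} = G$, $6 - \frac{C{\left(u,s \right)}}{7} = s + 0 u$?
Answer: $2808$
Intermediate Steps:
$C{\left(u,s \right)} = 42 - 7 s$ ($C{\left(u,s \right)} = 42 - 7 \left(s + 0 u\right) = 42 - 7 \left(s + 0\right) = 42 - 7 s$)
$N{\left(G \right)} = 4 - G$
$W{\left(T,f \right)} = 0$
$J{\left(n,Y \right)} = 14 + \frac{28}{Y}$ ($J{\left(n,Y \right)} = 14 + 2 \frac{\left(4 - 2\right) + 12}{0 + Y} = 14 + 2 \frac{\left(4 - 2\right) + 12}{Y} = 14 + 2 \frac{2 + 12}{Y} = 14 + 2 \frac{14}{Y} = 14 + \frac{28}{Y}$)
$J{\left(12,-14 \right)} \left(C{\left(-12,-12 \right)} + 108\right) = \left(14 + \frac{28}{-14}\right) \left(\left(42 - -84\right) + 108\right) = \left(14 + 28 \left(- \frac{1}{14}\right)\right) \left(\left(42 + 84\right) + 108\right) = \left(14 - 2\right) \left(126 + 108\right) = 12 \cdot 234 = 2808$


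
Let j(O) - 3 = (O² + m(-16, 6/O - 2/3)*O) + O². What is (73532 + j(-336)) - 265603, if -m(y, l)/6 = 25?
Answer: 84124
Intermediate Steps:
m(y, l) = -150 (m(y, l) = -6*25 = -150)
j(O) = 3 - 150*O + 2*O² (j(O) = 3 + ((O² - 150*O) + O²) = 3 + (-150*O + 2*O²) = 3 - 150*O + 2*O²)
(73532 + j(-336)) - 265603 = (73532 + (3 - 150*(-336) + 2*(-336)²)) - 265603 = (73532 + (3 + 50400 + 2*112896)) - 265603 = (73532 + (3 + 50400 + 225792)) - 265603 = (73532 + 276195) - 265603 = 349727 - 265603 = 84124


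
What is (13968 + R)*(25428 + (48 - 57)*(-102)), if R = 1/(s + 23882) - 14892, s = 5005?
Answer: -234405517034/9629 ≈ -2.4344e+7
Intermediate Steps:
R = -430185203/28887 (R = 1/(5005 + 23882) - 14892 = 1/28887 - 14892 = -430185203/28887 ≈ -14892.)
(13968 + R)*(25428 + (48 - 57)*(-102)) = (13968 - 430185203/28887)*(25428 + (48 - 57)*(-102)) = -26691587*(25428 - 9*(-102))/28887 = -26691587*(25428 + 918)/28887 = -26691587/28887*26346 = -234405517034/9629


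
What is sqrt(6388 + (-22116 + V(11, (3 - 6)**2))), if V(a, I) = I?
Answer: I*sqrt(15719) ≈ 125.38*I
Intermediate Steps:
sqrt(6388 + (-22116 + V(11, (3 - 6)**2))) = sqrt(6388 + (-22116 + (3 - 6)**2)) = sqrt(6388 + (-22116 + (-3)**2)) = sqrt(6388 + (-22116 + 9)) = sqrt(6388 - 22107) = sqrt(-15719) = I*sqrt(15719)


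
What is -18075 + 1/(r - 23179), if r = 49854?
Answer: -482150624/26675 ≈ -18075.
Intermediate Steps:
-18075 + 1/(r - 23179) = -18075 + 1/(49854 - 23179) = -18075 + 1/26675 = -482150624/26675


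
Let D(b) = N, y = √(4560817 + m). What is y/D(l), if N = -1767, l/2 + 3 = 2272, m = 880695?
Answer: -2*√1360378/1767 ≈ -1.3202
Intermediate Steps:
y = 2*√1360378 (y = √(4560817 + 880695) = √5441512 = 2*√1360378 ≈ 2332.7)
l = 4538 (l = -6 + 2*2272 = -6 + 4544 = 4538)
D(b) = -1767
y/D(l) = (2*√1360378)/(-1767) = (2*√1360378)*(-1/1767) = -2*√1360378/1767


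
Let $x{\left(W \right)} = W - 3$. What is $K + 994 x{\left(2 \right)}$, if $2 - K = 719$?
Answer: $-1711$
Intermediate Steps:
$K = -717$ ($K = 2 - 719 = -717$)
$x{\left(W \right)} = -3 + W$ ($x{\left(W \right)} = W - 3 = -3 + W$)
$K + 994 x{\left(2 \right)} = -717 + 994 \left(-3 + 2\right) = -717 + 994 \left(-1\right) = -717 - 994 = -1711$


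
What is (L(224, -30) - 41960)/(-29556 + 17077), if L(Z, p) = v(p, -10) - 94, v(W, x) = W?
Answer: 42084/12479 ≈ 3.3724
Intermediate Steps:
L(Z, p) = -94 + p (L(Z, p) = p - 94 = -94 + p)
(L(224, -30) - 41960)/(-29556 + 17077) = ((-94 - 30) - 41960)/(-29556 + 17077) = (-124 - 41960)/(-12479) = -42084*(-1/12479) = 42084/12479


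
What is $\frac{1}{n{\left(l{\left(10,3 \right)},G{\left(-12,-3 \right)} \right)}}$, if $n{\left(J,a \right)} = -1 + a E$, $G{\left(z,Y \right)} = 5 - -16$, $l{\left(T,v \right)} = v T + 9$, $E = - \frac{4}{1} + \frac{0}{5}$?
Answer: $- \frac{1}{85} \approx -0.011765$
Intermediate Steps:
$E = -4$ ($E = \left(-4\right) 1 + 0 \cdot \frac{1}{5} = -4 + 0 = -4$)
$l{\left(T,v \right)} = 9 + T v$ ($l{\left(T,v \right)} = T v + 9 = 9 + T v$)
$G{\left(z,Y \right)} = 21$ ($G{\left(z,Y \right)} = 5 + 16 = 21$)
$n{\left(J,a \right)} = -1 - 4 a$ ($n{\left(J,a \right)} = -1 + a \left(-4\right) = -1 - 4 a$)
$\frac{1}{n{\left(l{\left(10,3 \right)},G{\left(-12,-3 \right)} \right)}} = \frac{1}{-1 - 84} = \frac{1}{-85} = - \frac{1}{85}$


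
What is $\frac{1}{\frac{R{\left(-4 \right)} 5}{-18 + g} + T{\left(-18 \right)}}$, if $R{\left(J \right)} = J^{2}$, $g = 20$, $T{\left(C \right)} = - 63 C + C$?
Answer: $\frac{1}{1156} \approx 0.00086505$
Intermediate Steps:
$T{\left(C \right)} = - 62 C$
$\frac{1}{\frac{R{\left(-4 \right)} 5}{-18 + g} + T{\left(-18 \right)}} = \frac{1}{\frac{\left(-4\right)^{2} \cdot 5}{-18 + 20} - -1116} = \frac{1}{\frac{16 \cdot 5}{2} + 1116} = \frac{1}{80 \cdot \frac{1}{2} + 1116} = \frac{1}{40 + 1116} = \frac{1}{1156}$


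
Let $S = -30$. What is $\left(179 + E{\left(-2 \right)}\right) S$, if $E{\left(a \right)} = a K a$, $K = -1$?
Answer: $-5250$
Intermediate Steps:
$E{\left(a \right)} = - a^{2}$ ($E{\left(a \right)} = a \left(-1\right) a = - a a = - a^{2}$)
$\left(179 + E{\left(-2 \right)}\right) S = \left(179 - \left(-2\right)^{2}\right) \left(-30\right) = \left(179 - 4\right) \left(-30\right) = 175 \left(-30\right) = -5250$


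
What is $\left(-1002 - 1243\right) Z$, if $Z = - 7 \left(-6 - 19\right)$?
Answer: $-392875$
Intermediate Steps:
$Z = 175$ ($Z = \left(-7\right) \left(-25\right) = 175$)
$\left(-1002 - 1243\right) Z = \left(-1002 - 1243\right) 175 = \left(-2245\right) 175 = -392875$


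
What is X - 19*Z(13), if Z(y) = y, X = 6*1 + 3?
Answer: -238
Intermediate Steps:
X = 9 (X = 6 + 3 = 9)
X - 19*Z(13) = 9 - 19*13 = 9 - 247 = -238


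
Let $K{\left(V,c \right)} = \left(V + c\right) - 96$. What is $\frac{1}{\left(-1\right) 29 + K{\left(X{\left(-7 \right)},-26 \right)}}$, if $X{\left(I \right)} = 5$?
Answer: $- \frac{1}{146} \approx -0.0068493$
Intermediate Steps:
$K{\left(V,c \right)} = -96 + V + c$
$\frac{1}{\left(-1\right) 29 + K{\left(X{\left(-7 \right)},-26 \right)}} = \frac{1}{\left(-1\right) 29 - 117} = \frac{1}{-29 - 117} = \frac{1}{-146} = - \frac{1}{146}$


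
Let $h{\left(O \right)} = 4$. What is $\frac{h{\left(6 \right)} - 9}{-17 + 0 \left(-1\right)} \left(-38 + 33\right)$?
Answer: $- \frac{25}{17} \approx -1.4706$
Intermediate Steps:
$\frac{h{\left(6 \right)} - 9}{-17 + 0 \left(-1\right)} \left(-38 + 33\right) = \frac{4 - 9}{-17 + 0 \left(-1\right)} \left(-38 + 33\right) = - \frac{5}{-17 + 0} \left(-5\right) = - \frac{5}{-17} \left(-5\right) = \left(-5\right) \left(- \frac{1}{17}\right) \left(-5\right) = \frac{5}{17} \left(-5\right) = - \frac{25}{17}$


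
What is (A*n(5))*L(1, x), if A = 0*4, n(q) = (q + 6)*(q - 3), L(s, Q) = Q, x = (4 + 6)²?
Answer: 0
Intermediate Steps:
x = 100 (x = 10² = 100)
n(q) = (-3 + q)*(6 + q) (n(q) = (6 + q)*(-3 + q) = (-3 + q)*(6 + q))
A = 0
(A*n(5))*L(1, x) = (0*(-18 + 5² + 3*5))*100 = (0*(-18 + 25 + 15))*100 = (0*22)*100 = 0*100 = 0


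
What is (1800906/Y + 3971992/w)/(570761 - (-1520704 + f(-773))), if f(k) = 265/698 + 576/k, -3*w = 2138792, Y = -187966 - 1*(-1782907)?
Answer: -340672492140356194/160393780983954550770839 ≈ -2.1240e-6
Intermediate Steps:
Y = 1594941 (Y = -187966 + 1782907 = 1594941)
w = -2138792/3 (w = -1/3*2138792 = -2138792/3 ≈ -7.1293e+5)
f(k) = 265/698 + 576/k (f(k) = 265*(1/698) + 576/k = 265/698 + 576/k)
(1800906/Y + 3971992/w)/(570761 - (-1520704 + f(-773))) = (1800906/1594941 + 3971992/(-2138792/3))/(570761 - (-1520704 + (265/698 + 576/(-773)))) = (1800906*(1/1594941) + 3971992*(-3/2138792))/(570761 - (-1520704 + (265/698 + 576*(-1/773)))) = (600302/531647 - 1489497/267349)/(570761 - (-1520704 + (265/698 - 576/773))) = -631396472161/(142135293803*(570761 - (-1520704 - 197203/539554))) = -631396472161/(142135293803*(570761 - 1*(-820502123219/539554))) = -631396472161/(142135293803*(570761 + 820502123219/539554)) = -631396472161/(142135293803*1128458503813/539554) = -631396472161/142135293803*539554/1128458503813 = -340672492140356194/160393780983954550770839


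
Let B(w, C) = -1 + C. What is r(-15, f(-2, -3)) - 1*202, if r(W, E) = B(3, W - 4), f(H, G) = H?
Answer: -222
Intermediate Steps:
r(W, E) = -5 + W (r(W, E) = -1 + (W - 4) = -1 + (-4 + W) = -5 + W)
r(-15, f(-2, -3)) - 1*202 = (-5 - 15) - 1*202 = -20 - 202 = -222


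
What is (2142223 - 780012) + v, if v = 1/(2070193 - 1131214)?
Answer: 1279087522570/938979 ≈ 1.3622e+6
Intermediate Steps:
v = 1/938979 ≈ 1.0650e-6
(2142223 - 780012) + v = (2142223 - 780012) + 1/938979 = 1362211 + 1/938979 = 1279087522570/938979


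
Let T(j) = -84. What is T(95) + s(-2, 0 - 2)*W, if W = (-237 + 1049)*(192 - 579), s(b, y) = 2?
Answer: -628572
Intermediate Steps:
W = -314244 (W = 812*(-387) = -314244)
T(95) + s(-2, 0 - 2)*W = -84 + 2*(-314244) = -84 - 628488 = -628572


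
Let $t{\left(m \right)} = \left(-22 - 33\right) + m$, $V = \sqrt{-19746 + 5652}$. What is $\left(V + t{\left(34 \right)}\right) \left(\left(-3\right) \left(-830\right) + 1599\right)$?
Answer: $-85869 + 36801 i \sqrt{174} \approx -85869.0 + 4.8544 \cdot 10^{5} i$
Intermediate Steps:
$V = 9 i \sqrt{174}$ ($V = \sqrt{-14094} = 9 i \sqrt{174} \approx 118.72 i$)
$t{\left(m \right)} = -55 + m$
$\left(V + t{\left(34 \right)}\right) \left(\left(-3\right) \left(-830\right) + 1599\right) = \left(9 i \sqrt{174} + \left(-55 + 34\right)\right) \left(\left(-3\right) \left(-830\right) + 1599\right) = \left(9 i \sqrt{174} - 21\right) \left(2490 + 1599\right) = \left(-21 + 9 i \sqrt{174}\right) 4089 = -85869 + 36801 i \sqrt{174}$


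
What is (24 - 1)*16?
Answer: 368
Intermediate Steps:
(24 - 1)*16 = 23*16 = 368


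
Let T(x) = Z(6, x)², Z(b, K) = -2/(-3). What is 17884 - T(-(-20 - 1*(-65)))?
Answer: 160952/9 ≈ 17884.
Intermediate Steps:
Z(b, K) = ⅔ (Z(b, K) = -2*(-⅓) = ⅔)
T(x) = 4/9 (T(x) = (⅔)² = 4/9)
17884 - T(-(-20 - 1*(-65))) = 17884 - 1*4/9 = 17884 - 4/9 = 160952/9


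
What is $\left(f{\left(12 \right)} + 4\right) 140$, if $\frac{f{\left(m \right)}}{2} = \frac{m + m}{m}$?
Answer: $1120$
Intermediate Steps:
$f{\left(m \right)} = 4$ ($f{\left(m \right)} = 2 \frac{m + m}{m} = 2 \frac{2 m}{m} = 2 \cdot 2 = 4$)
$\left(f{\left(12 \right)} + 4\right) 140 = \left(4 + 4\right) 140 = 8 \cdot 140 = 1120$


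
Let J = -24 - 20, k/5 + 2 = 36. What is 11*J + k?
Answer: -314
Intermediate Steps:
k = 170 (k = -10 + 5*36 = -10 + 180 = 170)
J = -44
11*J + k = 11*(-44) + 170 = -484 + 170 = -314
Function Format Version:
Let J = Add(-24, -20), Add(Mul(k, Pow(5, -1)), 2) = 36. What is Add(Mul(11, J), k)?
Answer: -314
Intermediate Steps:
k = 170 (k = Add(-10, Mul(5, 36)) = Add(-10, 180) = 170)
J = -44
Add(Mul(11, J), k) = Add(Mul(11, -44), 170) = Add(-484, 170) = -314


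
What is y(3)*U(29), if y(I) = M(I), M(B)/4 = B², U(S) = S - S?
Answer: 0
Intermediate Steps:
U(S) = 0
M(B) = 4*B²
y(I) = 4*I²
y(3)*U(29) = (4*3²)*0 = (4*9)*0 = 36*0 = 0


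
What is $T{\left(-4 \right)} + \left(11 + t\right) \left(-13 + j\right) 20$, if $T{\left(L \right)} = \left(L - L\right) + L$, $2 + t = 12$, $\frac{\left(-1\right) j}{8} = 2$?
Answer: $-12184$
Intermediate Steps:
$j = -16$ ($j = \left(-8\right) 2 = -16$)
$t = 10$ ($t = -2 + 12 = 10$)
$T{\left(L \right)} = L$ ($T{\left(L \right)} = 0 + L = L$)
$T{\left(-4 \right)} + \left(11 + t\right) \left(-13 + j\right) 20 = -4 + \left(11 + 10\right) \left(-13 - 16\right) 20 = -4 + 21 \left(-29\right) 20 = -4 - 12180 = -12184$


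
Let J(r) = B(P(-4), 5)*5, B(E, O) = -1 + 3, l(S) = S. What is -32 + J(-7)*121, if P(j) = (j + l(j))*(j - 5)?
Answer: 1178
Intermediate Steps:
P(j) = 2*j*(-5 + j) (P(j) = (j + j)*(j - 5) = (2*j)*(-5 + j) = 2*j*(-5 + j))
B(E, O) = 2
J(r) = 10 (J(r) = 2*5 = 10)
-32 + J(-7)*121 = -32 + 10*121 = -32 + 1210 = 1178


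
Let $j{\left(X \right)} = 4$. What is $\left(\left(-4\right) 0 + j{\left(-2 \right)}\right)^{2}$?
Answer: $16$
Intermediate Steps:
$\left(\left(-4\right) 0 + j{\left(-2 \right)}\right)^{2} = \left(\left(-4\right) 0 + 4\right)^{2} = \left(0 + 4\right)^{2} = 4^{2} = 16$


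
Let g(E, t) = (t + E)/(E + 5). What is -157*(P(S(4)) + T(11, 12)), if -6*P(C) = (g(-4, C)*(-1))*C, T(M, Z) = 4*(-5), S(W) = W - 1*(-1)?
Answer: 18055/6 ≈ 3009.2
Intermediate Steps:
S(W) = 1 + W (S(W) = W + 1 = 1 + W)
T(M, Z) = -20
g(E, t) = (E + t)/(5 + E)
P(C) = -C*(4 - C)/6 (P(C) = -((-4 + C)/(5 - 4))*(-1)*C/6 = -((-4 + C)/1)*(-1)*C/6 = -(1*(-4 + C))*(-1)*C/6 = -(-4 + C)*(-1)*C/6 = -(4 - C)*C/6 = -C*(4 - C)/6)
-157*(P(S(4)) + T(11, 12)) = -157*((1 + 4)*(-4 + (1 + 4))/6 - 20) = -157*((1/6)*5*(-4 + 5) - 20) = -157*((1/6)*5*1 - 20) = -157*(5/6 - 20) = -157*(-115/6) = 18055/6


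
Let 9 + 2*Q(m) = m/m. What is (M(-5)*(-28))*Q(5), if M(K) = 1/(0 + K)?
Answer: -112/5 ≈ -22.400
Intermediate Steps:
M(K) = 1/K
Q(m) = -4 (Q(m) = -9/2 + (m/m)/2 = -9/2 + (½)*1 = -9/2 + ½ = -4)
(M(-5)*(-28))*Q(5) = (-28/(-5))*(-4) = -⅕*(-28)*(-4) = (28/5)*(-4) = -112/5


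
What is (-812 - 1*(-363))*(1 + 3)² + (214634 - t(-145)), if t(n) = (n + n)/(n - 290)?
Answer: 622348/3 ≈ 2.0745e+5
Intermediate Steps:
t(n) = 2*n/(-290 + n) (t(n) = (2*n)/(-290 + n) = 2*n/(-290 + n))
(-812 - 1*(-363))*(1 + 3)² + (214634 - t(-145)) = (-812 - 1*(-363))*(1 + 3)² + (214634 - 2*(-145)/(-290 - 145)) = (-812 + 363)*4² + (214634 - 2*(-145)/(-435)) = -449*16 + (214634 - 2*(-145)*(-1)/435) = -7184 + (214634 - 1*⅔) = -7184 + (214634 - ⅔) = -7184 + 643900/3 = 622348/3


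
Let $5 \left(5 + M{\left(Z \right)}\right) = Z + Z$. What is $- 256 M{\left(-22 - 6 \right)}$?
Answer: $\frac{20736}{5} \approx 4147.2$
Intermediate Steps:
$M{\left(Z \right)} = -5 + \frac{2 Z}{5}$ ($M{\left(Z \right)} = -5 + \frac{Z + Z}{5} = -5 + \frac{2 Z}{5}$)
$- 256 M{\left(-22 - 6 \right)} = - 256 \left(-5 + \frac{2 \left(-22 - 6\right)}{5}\right) = - 256 \left(-5 + \frac{2}{5} \left(-28\right)\right) = - 256 \left(-5 - \frac{56}{5}\right) = \left(-256\right) \left(- \frac{81}{5}\right) = \frac{20736}{5}$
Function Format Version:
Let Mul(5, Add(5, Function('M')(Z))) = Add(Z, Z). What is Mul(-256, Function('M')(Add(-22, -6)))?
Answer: Rational(20736, 5) ≈ 4147.2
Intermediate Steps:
Function('M')(Z) = Add(-5, Mul(Rational(2, 5), Z)) (Function('M')(Z) = Add(-5, Mul(Rational(1, 5), Add(Z, Z))) = Add(-5, Mul(Rational(1, 5), Mul(2, Z))) = Add(-5, Mul(Rational(2, 5), Z)))
Mul(-256, Function('M')(Add(-22, -6))) = Mul(-256, Add(-5, Mul(Rational(2, 5), Add(-22, -6)))) = Mul(-256, Add(-5, Mul(Rational(2, 5), -28))) = Mul(-256, Add(-5, Rational(-56, 5))) = Mul(-256, Rational(-81, 5)) = Rational(20736, 5)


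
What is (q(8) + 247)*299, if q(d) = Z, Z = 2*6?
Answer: 77441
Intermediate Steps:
Z = 12
q(d) = 12
(q(8) + 247)*299 = (12 + 247)*299 = 259*299 = 77441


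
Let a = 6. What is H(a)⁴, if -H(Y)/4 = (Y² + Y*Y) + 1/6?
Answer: 562434001936/81 ≈ 6.9436e+9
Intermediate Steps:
H(Y) = -⅔ - 8*Y² (H(Y) = -4*((Y² + Y*Y) + 1/6) = -4*((Y² + Y²) + ⅙) = -4*(2*Y² + ⅙) = -4*(⅙ + 2*Y²) = -⅔ - 8*Y²)
H(a)⁴ = (-⅔ - 8*6²)⁴ = (-⅔ - 8*36)⁴ = (-⅔ - 288)⁴ = (-866/3)⁴ = 562434001936/81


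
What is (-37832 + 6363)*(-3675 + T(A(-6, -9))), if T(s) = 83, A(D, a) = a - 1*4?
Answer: 113036648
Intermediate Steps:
A(D, a) = -4 + a (A(D, a) = a - 4 = -4 + a)
(-37832 + 6363)*(-3675 + T(A(-6, -9))) = (-37832 + 6363)*(-3675 + 83) = -31469*(-3592) = 113036648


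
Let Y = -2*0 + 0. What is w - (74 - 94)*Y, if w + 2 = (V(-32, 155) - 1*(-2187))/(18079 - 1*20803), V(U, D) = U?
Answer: -7603/2724 ≈ -2.7911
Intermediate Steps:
Y = 0 (Y = 0 + 0 = 0)
w = -7603/2724 (w = -2 + (-32 - 1*(-2187))/(18079 - 1*20803) = -2 + (-32 + 2187)/(18079 - 20803) = -2 + 2155/(-2724) = -2 + 2155*(-1/2724) = -2 - 2155/2724 = -7603/2724 ≈ -2.7911)
w - (74 - 94)*Y = -7603/2724 - (74 - 94)*0 = -7603/2724 - (-20)*0 = -7603/2724 - 1*0 = -7603/2724 + 0 = -7603/2724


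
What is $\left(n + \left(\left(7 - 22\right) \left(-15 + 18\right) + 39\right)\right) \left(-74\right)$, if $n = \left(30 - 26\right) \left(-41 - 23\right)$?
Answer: $19388$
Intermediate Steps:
$n = -256$ ($n = 4 \left(-64\right) = -256$)
$\left(n + \left(\left(7 - 22\right) \left(-15 + 18\right) + 39\right)\right) \left(-74\right) = \left(-256 + \left(\left(7 - 22\right) \left(-15 + 18\right) + 39\right)\right) \left(-74\right) = \left(-256 + \left(\left(-15\right) 3 + 39\right)\right) \left(-74\right) = \left(-256 + \left(-45 + 39\right)\right) \left(-74\right) = \left(-256 - 6\right) \left(-74\right) = \left(-262\right) \left(-74\right) = 19388$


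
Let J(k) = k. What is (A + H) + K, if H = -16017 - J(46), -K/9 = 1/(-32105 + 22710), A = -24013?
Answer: -376514011/9395 ≈ -40076.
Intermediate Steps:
K = 9/9395 (K = -9/(-32105 + 22710) = -9/(-9395) = -9*(-1/9395) = 9/9395 ≈ 0.00095796)
H = -16063 (H = -16017 - 1*46 = -16017 - 46 = -16063)
(A + H) + K = (-24013 - 16063) + 9/9395 = -40076 + 9/9395 = -376514011/9395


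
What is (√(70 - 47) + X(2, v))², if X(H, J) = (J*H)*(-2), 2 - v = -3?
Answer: (20 - √23)² ≈ 231.17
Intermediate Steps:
v = 5 (v = 2 - 1*(-3) = 2 + 3 = 5)
X(H, J) = -2*H*J (X(H, J) = (H*J)*(-2) = -2*H*J)
(√(70 - 47) + X(2, v))² = (√(70 - 47) - 2*2*5)² = (√23 - 20)² = (-20 + √23)²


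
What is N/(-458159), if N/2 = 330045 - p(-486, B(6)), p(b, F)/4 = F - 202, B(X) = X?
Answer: -661658/458159 ≈ -1.4442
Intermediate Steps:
p(b, F) = -808 + 4*F (p(b, F) = 4*(F - 202) = 4*(-202 + F) = -808 + 4*F)
N = 661658 (N = 2*(330045 - (-808 + 4*6)) = 2*(330045 - (-808 + 24)) = 2*(330045 - 1*(-784)) = 2*(330045 + 784) = 2*330829 = 661658)
N/(-458159) = 661658/(-458159) = 661658*(-1/458159) = -661658/458159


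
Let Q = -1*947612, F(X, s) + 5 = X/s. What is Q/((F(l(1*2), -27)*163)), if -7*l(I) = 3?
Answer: 29849778/25591 ≈ 1166.4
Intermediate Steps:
l(I) = -3/7 (l(I) = -1/7*3 = -3/7)
F(X, s) = -5 + X/s
Q = -947612
Q/((F(l(1*2), -27)*163)) = -947612*1/(163*(-5 - 3/7/(-27))) = -947612*1/(163*(-5 - 3/7*(-1/27))) = -947612*1/(163*(-5 + 1/63)) = -947612/((-314/63*163)) = -947612/(-51182/63) = -947612*(-63/51182) = 29849778/25591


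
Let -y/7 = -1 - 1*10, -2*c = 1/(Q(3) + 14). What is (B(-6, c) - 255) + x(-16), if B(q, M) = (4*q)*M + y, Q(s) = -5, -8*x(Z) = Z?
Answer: -524/3 ≈ -174.67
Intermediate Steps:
x(Z) = -Z/8
c = -1/18 (c = -1/(2*(-5 + 14)) = -½/9 = -½*⅑ = -1/18 ≈ -0.055556)
y = 77 (y = -7*(-1 - 1*10) = -7*(-1 - 10) = -7*(-11) = 77)
B(q, M) = 77 + 4*M*q (B(q, M) = (4*q)*M + 77 = 4*M*q + 77 = 77 + 4*M*q)
(B(-6, c) - 255) + x(-16) = ((77 + 4*(-1/18)*(-6)) - 255) - ⅛*(-16) = ((77 + 4/3) - 255) + 2 = (235/3 - 255) + 2 = -530/3 + 2 = -524/3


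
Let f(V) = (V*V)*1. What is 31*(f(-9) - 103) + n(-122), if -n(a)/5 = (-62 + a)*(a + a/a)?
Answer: -112002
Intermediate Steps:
f(V) = V**2 (f(V) = V**2*1 = V**2)
n(a) = -5*(1 + a)*(-62 + a) (n(a) = -5*(-62 + a)*(a + a/a) = -5*(-62 + a)*(a + 1) = -5*(-62 + a)*(1 + a) = -5*(1 + a)*(-62 + a))
31*(f(-9) - 103) + n(-122) = 31*((-9)**2 - 103) + (310 - 5*(-122)**2 + 305*(-122)) = 31*(81 - 103) + (310 - 5*14884 - 37210) = 31*(-22) + (310 - 74420 - 37210) = -682 - 111320 = -112002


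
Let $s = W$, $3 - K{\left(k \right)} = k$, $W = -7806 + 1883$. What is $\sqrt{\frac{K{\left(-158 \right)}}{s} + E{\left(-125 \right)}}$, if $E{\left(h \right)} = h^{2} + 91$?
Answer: $\frac{13 \sqrt{3262406169}}{5923} \approx 125.36$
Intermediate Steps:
$W = -5923$
$K{\left(k \right)} = 3 - k$
$E{\left(h \right)} = 91 + h^{2}$
$s = -5923$
$\sqrt{\frac{K{\left(-158 \right)}}{s} + E{\left(-125 \right)}} = \sqrt{\frac{3 - -158}{-5923} + \left(91 + \left(-125\right)^{2}\right)} = \sqrt{\left(3 + 158\right) \left(- \frac{1}{5923}\right) + \left(91 + 15625\right)} = \sqrt{161 \left(- \frac{1}{5923}\right) + 15716} = \sqrt{- \frac{161}{5923} + 15716} = \sqrt{\frac{93085707}{5923}} = \frac{13 \sqrt{3262406169}}{5923}$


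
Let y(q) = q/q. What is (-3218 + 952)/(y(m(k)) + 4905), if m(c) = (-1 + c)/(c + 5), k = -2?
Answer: -103/223 ≈ -0.46188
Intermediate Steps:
m(c) = (-1 + c)/(5 + c)
y(q) = 1
(-3218 + 952)/(y(m(k)) + 4905) = (-3218 + 952)/(1 + 4905) = -2266/4906 = -2266*1/4906 = -103/223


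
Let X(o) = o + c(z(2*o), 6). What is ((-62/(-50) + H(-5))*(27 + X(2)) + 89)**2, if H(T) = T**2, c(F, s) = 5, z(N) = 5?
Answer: 601671841/625 ≈ 9.6268e+5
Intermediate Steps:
X(o) = 5 + o (X(o) = o + 5 = 5 + o)
((-62/(-50) + H(-5))*(27 + X(2)) + 89)**2 = ((-62/(-50) + (-5)**2)*(27 + (5 + 2)) + 89)**2 = ((-62*(-1/50) + 25)*(27 + 7) + 89)**2 = ((31/25 + 25)*34 + 89)**2 = ((656/25)*34 + 89)**2 = (22304/25 + 89)**2 = (24529/25)**2 = 601671841/625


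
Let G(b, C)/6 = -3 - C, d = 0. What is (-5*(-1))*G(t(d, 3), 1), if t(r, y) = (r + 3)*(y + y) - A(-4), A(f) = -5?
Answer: -120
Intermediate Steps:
t(r, y) = 5 + 2*y*(3 + r) (t(r, y) = (r + 3)*(y + y) - 1*(-5) = (3 + r)*(2*y) + 5 = 2*y*(3 + r) + 5 = 5 + 2*y*(3 + r))
G(b, C) = -18 - 6*C (G(b, C) = 6*(-3 - C) = -18 - 6*C)
(-5*(-1))*G(t(d, 3), 1) = (-5*(-1))*(-18 - 6*1) = 5*(-18 - 6) = 5*(-24) = -120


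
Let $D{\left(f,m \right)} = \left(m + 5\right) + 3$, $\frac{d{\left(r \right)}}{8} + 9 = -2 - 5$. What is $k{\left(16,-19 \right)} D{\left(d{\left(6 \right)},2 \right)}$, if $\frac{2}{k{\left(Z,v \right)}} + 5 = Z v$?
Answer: $- \frac{20}{309} \approx -0.064725$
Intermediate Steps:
$d{\left(r \right)} = -128$ ($d{\left(r \right)} = -72 + 8 \left(-2 - 5\right) = -72 + 8 \left(-7\right) = -72 - 56 = -128$)
$k{\left(Z,v \right)} = \frac{2}{-5 + Z v}$
$D{\left(f,m \right)} = 8 + m$ ($D{\left(f,m \right)} = \left(5 + m\right) + 3 = 8 + m$)
$k{\left(16,-19 \right)} D{\left(d{\left(6 \right)},2 \right)} = \frac{2}{-5 + 16 \left(-19\right)} \left(8 + 2\right) = \frac{2}{-5 - 304} \cdot 10 = \frac{2}{-309} \cdot 10 = 2 \left(- \frac{1}{309}\right) 10 = \left(- \frac{2}{309}\right) 10 = - \frac{20}{309}$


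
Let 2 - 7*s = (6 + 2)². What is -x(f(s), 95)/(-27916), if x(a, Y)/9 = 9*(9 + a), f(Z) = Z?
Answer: 81/195412 ≈ 0.00041451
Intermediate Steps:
s = -62/7 (s = 2/7 - (6 + 2)²/7 = 2/7 - ⅐*8² = 2/7 - ⅐*64 = 2/7 - 64/7 = -62/7 ≈ -8.8571)
x(a, Y) = 729 + 81*a (x(a, Y) = 9*(9*(9 + a)) = 9*(81 + 9*a) = 729 + 81*a)
-x(f(s), 95)/(-27916) = -(729 + 81*(-62/7))/(-27916) = -(729 - 5022/7)*(-1/27916) = -1*81/7*(-1/27916) = -81/7*(-1/27916) = 81/195412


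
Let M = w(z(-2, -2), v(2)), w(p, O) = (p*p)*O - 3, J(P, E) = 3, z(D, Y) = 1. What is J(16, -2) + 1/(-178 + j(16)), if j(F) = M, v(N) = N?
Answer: 536/179 ≈ 2.9944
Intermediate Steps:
w(p, O) = -3 + O*p**2 (w(p, O) = p**2*O - 3 = O*p**2 - 3 = -3 + O*p**2)
M = -1 (M = -3 + 2*1**2 = -3 + 2*1 = -3 + 2 = -1)
j(F) = -1
J(16, -2) + 1/(-178 + j(16)) = 3 + 1/(-178 - 1) = 3 + 1/(-179) = 3 - 1/179 = 536/179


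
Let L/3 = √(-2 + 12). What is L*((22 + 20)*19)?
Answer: 2394*√10 ≈ 7570.5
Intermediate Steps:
L = 3*√10 (L = 3*√(-2 + 12) = 3*√10 ≈ 9.4868)
L*((22 + 20)*19) = (3*√10)*((22 + 20)*19) = (3*√10)*(42*19) = (3*√10)*798 = 2394*√10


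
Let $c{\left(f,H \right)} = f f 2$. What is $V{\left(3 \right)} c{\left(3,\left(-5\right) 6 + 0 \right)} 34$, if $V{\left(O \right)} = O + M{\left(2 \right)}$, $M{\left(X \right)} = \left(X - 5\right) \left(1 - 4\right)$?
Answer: $7344$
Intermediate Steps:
$M{\left(X \right)} = 15 - 3 X$ ($M{\left(X \right)} = \left(-5 + X\right) \left(-3\right) = 15 - 3 X$)
$V{\left(O \right)} = 9 + O$ ($V{\left(O \right)} = O + \left(15 - 6\right) = O + 9 = 9 + O$)
$c{\left(f,H \right)} = 2 f^{2}$ ($c{\left(f,H \right)} = f^{2} \cdot 2 = 2 f^{2}$)
$V{\left(3 \right)} c{\left(3,\left(-5\right) 6 + 0 \right)} 34 = \left(9 + 3\right) 2 \cdot 3^{2} \cdot 34 = 12 \cdot 2 \cdot 9 \cdot 34 = 12 \cdot 18 \cdot 34 = 216 \cdot 34 = 7344$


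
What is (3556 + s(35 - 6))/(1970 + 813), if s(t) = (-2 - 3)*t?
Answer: 3411/2783 ≈ 1.2257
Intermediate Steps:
s(t) = -5*t
(3556 + s(35 - 6))/(1970 + 813) = (3556 - 5*(35 - 6))/(1970 + 813) = (3556 - 5*29)/2783 = (3556 - 145)*(1/2783) = 3411*(1/2783) = 3411/2783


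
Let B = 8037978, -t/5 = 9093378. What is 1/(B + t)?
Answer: -1/37428912 ≈ -2.6717e-8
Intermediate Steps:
t = -45466890 (t = -5*9093378 = -45466890)
1/(B + t) = 1/(8037978 - 45466890) = 1/(-37428912) = -1/37428912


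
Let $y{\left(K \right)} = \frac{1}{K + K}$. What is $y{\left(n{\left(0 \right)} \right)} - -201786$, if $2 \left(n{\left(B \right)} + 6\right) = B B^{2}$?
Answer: $\frac{2421431}{12} \approx 2.0179 \cdot 10^{5}$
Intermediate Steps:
$n{\left(B \right)} = -6 + \frac{B^{3}}{2}$ ($n{\left(B \right)} = -6 + \frac{B B^{2}}{2} = -6 + \frac{B^{3}}{2}$)
$y{\left(K \right)} = \frac{1}{2 K}$
$y{\left(n{\left(0 \right)} \right)} - -201786 = \frac{1}{2 \left(-6 + \frac{0^{3}}{2}\right)} - -201786 = \frac{1}{2 \left(-6 + \frac{1}{2} \cdot 0\right)} + \left(201828 - 42\right) = \frac{1}{2 \left(-6 + 0\right)} + 201786 = \frac{1}{2 \left(-6\right)} + 201786 = \frac{1}{2} \left(- \frac{1}{6}\right) + 201786 = - \frac{1}{12} + 201786 = \frac{2421431}{12}$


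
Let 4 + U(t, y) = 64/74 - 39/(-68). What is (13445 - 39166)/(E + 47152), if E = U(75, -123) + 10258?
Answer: -64714036/144437115 ≈ -0.44804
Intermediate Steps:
U(t, y) = -6445/2516 (U(t, y) = -4 + (64/74 - 39/(-68)) = -4 + (64*(1/74) - 39*(-1/68)) = -4 + (32/37 + 39/68) = -4 + 3619/2516 = -6445/2516)
E = 25802683/2516 (E = -6445/2516 + 10258 = 25802683/2516 ≈ 10255.)
(13445 - 39166)/(E + 47152) = (13445 - 39166)/(25802683/2516 + 47152) = -25721/144437115/2516 = -25721*2516/144437115 = -64714036/144437115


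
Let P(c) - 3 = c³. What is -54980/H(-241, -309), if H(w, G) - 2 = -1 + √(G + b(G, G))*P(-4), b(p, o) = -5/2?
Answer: -21992/463637 - 670756*I*√1246/463637 ≈ -0.047434 - 51.068*I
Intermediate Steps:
b(p, o) = -5/2 (b(p, o) = -5*½ = -5/2)
P(c) = 3 + c³
H(w, G) = 1 - 61*√(-5/2 + G) (H(w, G) = 2 + (-1 + √(G - 5/2)*(3 + (-4)³)) = 2 + (-1 + √(-5/2 + G)*(3 - 64)) = 2 + (-1 + √(-5/2 + G)*(-61)) = 2 + (-1 - 61*√(-5/2 + G)) = 1 - 61*√(-5/2 + G))
-54980/H(-241, -309) = -54980/(1 - 61*√(-10 + 4*(-309))/2) = -54980/(1 - 61*√(-10 - 1236)/2) = -54980/(1 - 61*I*√1246/2)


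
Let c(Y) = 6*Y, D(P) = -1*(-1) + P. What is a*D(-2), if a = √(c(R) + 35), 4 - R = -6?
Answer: -√95 ≈ -9.7468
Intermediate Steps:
R = 10 (R = 4 - 1*(-6) = 4 + 6 = 10)
D(P) = 1 + P
a = √95 (a = √(6*10 + 35) = √(60 + 35) = √95 ≈ 9.7468)
a*D(-2) = √95*(1 - 2) = √95*(-1) = -√95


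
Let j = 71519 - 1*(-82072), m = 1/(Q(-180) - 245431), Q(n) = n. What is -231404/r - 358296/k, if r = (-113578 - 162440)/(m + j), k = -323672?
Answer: 176592935295186908513/1371419646541041 ≈ 1.2877e+5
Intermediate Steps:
m = -1/245611 (m = 1/(-180 - 245431) = 1/(-245611) = -1/245611 ≈ -4.0715e-6)
j = 153591 (j = 71519 + 82072 = 153591)
r = -33896528499/18861819550 (r = (-113578 - 162440)/(-1/245611 + 153591) = -276018/37723639100/245611 = -276018*245611/37723639100 = -33896528499/18861819550 ≈ -1.7971)
-231404/r - 358296/k = -231404/(-33896528499/18861819550) - 358296/(-323672) = -231404*(-18861819550/33896528499) - 358296*(-1/323672) = 4364700491148200/33896528499 + 44787/40459 = 176592935295186908513/1371419646541041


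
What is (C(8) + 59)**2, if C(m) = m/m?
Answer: 3600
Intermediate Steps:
C(m) = 1
(C(8) + 59)**2 = (1 + 59)**2 = 60**2 = 3600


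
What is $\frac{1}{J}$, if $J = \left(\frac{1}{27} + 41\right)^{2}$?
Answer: $\frac{729}{1227664} \approx 0.00059381$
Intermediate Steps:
$J = \frac{1227664}{729}$ ($J = \left(\frac{1}{27} + 41\right)^{2} = \left(\frac{1108}{27}\right)^{2} = \frac{1227664}{729} \approx 1684.0$)
$\frac{1}{J} = \frac{1}{\frac{1227664}{729}} = \frac{729}{1227664}$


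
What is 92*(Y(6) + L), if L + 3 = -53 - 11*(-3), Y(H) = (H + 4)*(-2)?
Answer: -3956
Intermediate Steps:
Y(H) = -8 - 2*H (Y(H) = (4 + H)*(-2) = -8 - 2*H)
L = -23 (L = -3 + (-53 - 11*(-3)) = -3 + (-53 - 1*(-33)) = -3 + (-53 + 33) = -3 - 20 = -23)
92*(Y(6) + L) = 92*((-8 - 2*6) - 23) = 92*((-8 - 12) - 23) = 92*(-20 - 23) = 92*(-43) = -3956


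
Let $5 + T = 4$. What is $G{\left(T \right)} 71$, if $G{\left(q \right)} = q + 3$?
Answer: $142$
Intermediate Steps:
$T = -1$ ($T = -5 + 4 = -1$)
$G{\left(q \right)} = 3 + q$
$G{\left(T \right)} 71 = \left(3 - 1\right) 71 = 2 \cdot 71 = 142$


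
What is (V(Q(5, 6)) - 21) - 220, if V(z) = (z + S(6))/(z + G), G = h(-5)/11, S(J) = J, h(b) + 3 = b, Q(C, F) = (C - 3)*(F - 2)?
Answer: -9563/40 ≈ -239.07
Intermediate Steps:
Q(C, F) = (-3 + C)*(-2 + F)
h(b) = -3 + b
G = -8/11 (G = (-3 - 5)/11 = -8*1/11 = -8/11 ≈ -0.72727)
V(z) = (6 + z)/(-8/11 + z) (V(z) = (z + 6)/(z - 8/11) = (6 + z)/(-8/11 + z))
(V(Q(5, 6)) - 21) - 220 = (11*(6 + (6 - 3*6 - 2*5 + 5*6))/(-8 + 11*(6 - 3*6 - 2*5 + 5*6)) - 21) - 220 = (11*(6 + (6 - 18 - 10 + 30))/(-8 + 11*(6 - 18 - 10 + 30)) - 21) - 220 = (11*(6 + 8)/(-8 + 11*8) - 21) - 220 = (11*14/(-8 + 88) - 21) - 220 = (11*14/80 - 21) - 220 = (11*(1/80)*14 - 21) - 220 = (77/40 - 21) - 220 = -763/40 - 220 = -9563/40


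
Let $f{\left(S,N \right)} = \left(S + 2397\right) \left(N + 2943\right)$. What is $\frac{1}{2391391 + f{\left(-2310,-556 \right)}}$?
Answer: $\frac{1}{2599060} \approx 3.8475 \cdot 10^{-7}$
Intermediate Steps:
$f{\left(S,N \right)} = \left(2397 + S\right) \left(2943 + N\right)$
$\frac{1}{2391391 + f{\left(-2310,-556 \right)}} = \frac{1}{2391391 + \left(7054371 + 2397 \left(-556\right) + 2943 \left(-2310\right) - -1284360\right)} = \frac{1}{2391391 + \left(7054371 - 1332732 - 6798330 + 1284360\right)} = \frac{1}{2391391 + 207669} = \frac{1}{2599060}$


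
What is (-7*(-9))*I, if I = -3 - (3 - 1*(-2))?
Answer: -504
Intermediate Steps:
I = -8 (I = -3 - (3 + 2) = -3 - 1*5 = -3 - 5 = -8)
(-7*(-9))*I = -7*(-9)*(-8) = 63*(-8) = -504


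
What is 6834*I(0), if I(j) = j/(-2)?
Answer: 0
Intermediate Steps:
I(j) = -j/2 (I(j) = j*(-½) = -j/2)
6834*I(0) = 6834*(-½*0) = 6834*0 = 0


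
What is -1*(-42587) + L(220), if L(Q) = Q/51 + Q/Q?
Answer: 2172208/51 ≈ 42592.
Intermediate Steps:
L(Q) = 1 + Q/51 (L(Q) = Q*(1/51) + 1 = Q/51 + 1 = 1 + Q/51)
-1*(-42587) + L(220) = -1*(-42587) + (1 + (1/51)*220) = 42587 + (1 + 220/51) = 42587 + 271/51 = 2172208/51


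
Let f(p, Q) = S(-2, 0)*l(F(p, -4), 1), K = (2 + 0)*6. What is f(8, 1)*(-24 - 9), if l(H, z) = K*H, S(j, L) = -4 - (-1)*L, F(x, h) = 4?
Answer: 6336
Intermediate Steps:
K = 12 (K = 2*6 = 12)
S(j, L) = -4 + L
l(H, z) = 12*H
f(p, Q) = -192 (f(p, Q) = (-4 + 0)*(12*4) = -4*48 = -192)
f(8, 1)*(-24 - 9) = -192*(-24 - 9) = -192*(-33) = 6336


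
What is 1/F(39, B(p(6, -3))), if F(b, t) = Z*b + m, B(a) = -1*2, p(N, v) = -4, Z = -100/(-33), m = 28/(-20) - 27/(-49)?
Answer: 2695/316212 ≈ 0.0085228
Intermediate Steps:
m = -208/245 (m = 28*(-1/20) - 27*(-1/49) = -7/5 + 27/49 = -208/245 ≈ -0.84898)
Z = 100/33 (Z = -100*(-1/33) = 100/33 ≈ 3.0303)
B(a) = -2
F(b, t) = -208/245 + 100*b/33 (F(b, t) = 100*b/33 - 208/245 = -208/245 + 100*b/33)
1/F(39, B(p(6, -3))) = 1/(-208/245 + (100/33)*39) = 1/(-208/245 + 1300/11) = 1/(316212/2695) = 2695/316212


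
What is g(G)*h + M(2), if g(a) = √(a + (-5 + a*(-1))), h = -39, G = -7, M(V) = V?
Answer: 2 - 39*I*√5 ≈ 2.0 - 87.207*I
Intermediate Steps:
g(a) = I*√5 (g(a) = √(a + (-5 - a)) = √(-5) = I*√5)
g(G)*h + M(2) = (I*√5)*(-39) + 2 = -39*I*√5 + 2 = 2 - 39*I*√5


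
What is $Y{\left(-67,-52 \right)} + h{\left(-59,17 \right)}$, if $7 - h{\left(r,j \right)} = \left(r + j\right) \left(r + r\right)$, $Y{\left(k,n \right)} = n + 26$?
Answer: $-4975$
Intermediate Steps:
$Y{\left(k,n \right)} = 26 + n$
$h{\left(r,j \right)} = 7 - 2 r \left(j + r\right)$ ($h{\left(r,j \right)} = 7 - \left(r + j\right) \left(r + r\right) = 7 - \left(j + r\right) 2 r = 7 - 2 r \left(j + r\right)$)
$Y{\left(-67,-52 \right)} + h{\left(-59,17 \right)} = \left(26 - 52\right) - \left(-7 - 2006 + 6962\right) = -26 + \left(7 - 6962 + 2006\right) = -26 - 4949 = -4975$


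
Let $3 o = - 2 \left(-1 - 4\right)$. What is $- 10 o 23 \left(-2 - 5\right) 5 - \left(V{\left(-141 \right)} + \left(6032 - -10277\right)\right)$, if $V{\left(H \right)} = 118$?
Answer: $\frac{31219}{3} \approx 10406.0$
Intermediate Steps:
$o = \frac{10}{3}$ ($o = \frac{\left(-2\right) \left(-1 - 4\right)}{3} = \frac{\left(-2\right) \left(-5\right)}{3} = \frac{1}{3} \cdot 10 = \frac{10}{3} \approx 3.3333$)
$- 10 o 23 \left(-2 - 5\right) 5 - \left(V{\left(-141 \right)} + \left(6032 - -10277\right)\right) = \left(-10\right) \frac{10}{3} \cdot 23 \left(-2 - 5\right) 5 - \left(118 + \left(6032 - -10277\right)\right) = \left(- \frac{100}{3}\right) 23 \left(\left(-7\right) 5\right) - \left(118 + \left(6032 + 10277\right)\right) = \left(- \frac{2300}{3}\right) \left(-35\right) - \left(118 + 16309\right) = \frac{80500}{3} - 16427 = \frac{31219}{3}$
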